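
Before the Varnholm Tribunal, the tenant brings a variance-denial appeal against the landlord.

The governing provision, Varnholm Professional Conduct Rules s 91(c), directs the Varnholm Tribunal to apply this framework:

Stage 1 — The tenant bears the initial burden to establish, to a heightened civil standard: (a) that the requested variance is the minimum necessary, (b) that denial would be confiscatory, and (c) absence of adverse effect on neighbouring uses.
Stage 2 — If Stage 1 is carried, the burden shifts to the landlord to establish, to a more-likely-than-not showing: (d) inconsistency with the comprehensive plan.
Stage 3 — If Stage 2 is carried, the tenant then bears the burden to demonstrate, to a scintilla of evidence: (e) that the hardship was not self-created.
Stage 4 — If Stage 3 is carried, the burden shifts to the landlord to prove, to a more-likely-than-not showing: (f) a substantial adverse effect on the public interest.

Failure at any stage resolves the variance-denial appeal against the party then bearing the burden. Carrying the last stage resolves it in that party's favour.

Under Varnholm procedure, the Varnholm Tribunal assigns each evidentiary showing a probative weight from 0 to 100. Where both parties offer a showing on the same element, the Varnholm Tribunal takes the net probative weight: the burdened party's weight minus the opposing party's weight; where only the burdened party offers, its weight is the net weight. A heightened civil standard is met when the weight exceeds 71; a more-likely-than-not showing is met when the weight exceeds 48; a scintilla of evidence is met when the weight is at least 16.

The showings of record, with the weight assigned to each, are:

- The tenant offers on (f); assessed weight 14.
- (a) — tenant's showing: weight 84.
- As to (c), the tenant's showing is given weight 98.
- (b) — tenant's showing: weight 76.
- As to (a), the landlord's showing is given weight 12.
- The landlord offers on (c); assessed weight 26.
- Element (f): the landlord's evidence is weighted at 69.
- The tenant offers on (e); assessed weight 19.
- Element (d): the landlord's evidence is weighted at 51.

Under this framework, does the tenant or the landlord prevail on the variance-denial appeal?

Stage 1 — burden on tenant; standard: a heightened civil standard (weight exceeds 71).
    (a): 84 − 12 = 72 > 71 [met]
    (b): 76 > 71 [met]
    (c): 98 − 26 = 72 > 71 [met]
  Stage 1 carried; the burden shifts to the landlord.
Stage 2 — burden on landlord; standard: a more-likely-than-not showing (weight exceeds 48).
    (d): 51 > 48 [met]
  The landlord carries Stage 2; the tenant now bears the burden.
Stage 3 — burden on tenant; standard: a scintilla of evidence (weight is at least 16).
    (e): 19 ≥ 16 [met]
  The tenant carries Stage 3; the landlord now bears the burden.
Stage 4 — burden on landlord; standard: a more-likely-than-not showing (weight exceeds 48).
    (f): 69 − 14 = 55 > 48 [met]
  All elements met at the final stage.
Every stage carried; the landlord prevails.

landlord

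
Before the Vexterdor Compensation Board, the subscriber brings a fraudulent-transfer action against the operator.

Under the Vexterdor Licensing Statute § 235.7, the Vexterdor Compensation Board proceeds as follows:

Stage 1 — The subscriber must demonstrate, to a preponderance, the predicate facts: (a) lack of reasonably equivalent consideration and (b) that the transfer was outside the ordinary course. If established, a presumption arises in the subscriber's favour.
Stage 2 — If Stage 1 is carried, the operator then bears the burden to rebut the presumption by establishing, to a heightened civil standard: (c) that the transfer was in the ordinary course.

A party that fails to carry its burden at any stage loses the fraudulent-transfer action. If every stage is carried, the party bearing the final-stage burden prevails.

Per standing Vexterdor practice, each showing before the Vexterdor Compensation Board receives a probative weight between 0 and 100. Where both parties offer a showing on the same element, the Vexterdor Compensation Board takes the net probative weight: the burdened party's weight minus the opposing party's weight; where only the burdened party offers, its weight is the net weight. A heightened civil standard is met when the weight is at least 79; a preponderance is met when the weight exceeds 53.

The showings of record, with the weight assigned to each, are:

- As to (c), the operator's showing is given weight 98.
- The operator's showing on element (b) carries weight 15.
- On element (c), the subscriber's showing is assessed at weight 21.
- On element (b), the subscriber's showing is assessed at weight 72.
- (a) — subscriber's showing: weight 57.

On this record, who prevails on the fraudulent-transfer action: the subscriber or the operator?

Stage 1 (subscriber, a preponderance, weight exceeds 53): (a) 57 > 53 — meets; (b) net 72−15=57 > 53 — meets.
  Stage 1 is satisfied; the onus moves to the operator.
Stage 2 (operator, a heightened civil standard, weight is at least 79): (c) net 98−21=77 < 79 — fails.
  Stage 2 not carried; the operator fails its burden.
The subscriber prevails.

subscriber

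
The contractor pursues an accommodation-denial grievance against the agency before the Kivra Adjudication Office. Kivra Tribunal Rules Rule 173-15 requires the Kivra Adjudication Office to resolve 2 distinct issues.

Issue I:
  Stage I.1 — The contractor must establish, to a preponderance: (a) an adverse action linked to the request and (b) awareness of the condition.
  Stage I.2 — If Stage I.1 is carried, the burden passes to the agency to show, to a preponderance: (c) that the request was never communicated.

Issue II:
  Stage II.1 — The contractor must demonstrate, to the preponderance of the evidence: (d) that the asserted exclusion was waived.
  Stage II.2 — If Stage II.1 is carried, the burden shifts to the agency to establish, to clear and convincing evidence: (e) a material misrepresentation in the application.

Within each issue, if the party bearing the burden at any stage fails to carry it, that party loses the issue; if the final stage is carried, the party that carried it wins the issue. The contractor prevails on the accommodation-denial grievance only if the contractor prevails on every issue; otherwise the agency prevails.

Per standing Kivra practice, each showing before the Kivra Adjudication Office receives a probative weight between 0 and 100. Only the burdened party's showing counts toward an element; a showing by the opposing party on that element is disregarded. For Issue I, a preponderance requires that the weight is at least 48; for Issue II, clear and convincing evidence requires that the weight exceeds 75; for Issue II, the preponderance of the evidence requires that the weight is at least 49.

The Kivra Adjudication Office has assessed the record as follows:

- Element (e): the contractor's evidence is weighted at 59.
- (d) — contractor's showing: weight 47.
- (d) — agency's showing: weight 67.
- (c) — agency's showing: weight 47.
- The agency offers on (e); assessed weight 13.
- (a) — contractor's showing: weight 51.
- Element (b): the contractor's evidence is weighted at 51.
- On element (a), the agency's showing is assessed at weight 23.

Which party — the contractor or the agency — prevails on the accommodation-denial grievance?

agency

— Issue I —
Stage I.1 (contractor, a preponderance, weight is at least 48): (a) 51 (agency's 23 disregarded) ≥ 48 — meets; (b) 51 ≥ 48 — meets.
  Stage I.1 carried; the burden shifts to the agency.
Stage I.2 (agency, a preponderance, weight is at least 48): (c) 47 < 48 — fails.
  Stage I.2 not carried; the agency fails its burden.
The analysis ends at Stage I.2; the contractor prevails on this issue.
— Issue II —
At Stage II.1 the contractor must meet the preponderance of the evidence (weight is at least 49): on (d) the weight is 47 (the agency's 67 is given no effect), which does not reach 49, so (d) does not meet the standard.
  Stage II.1 not carried; the contractor fails its burden.
The agency prevails on this issue.
Per-issue: Issue I → contractor; Issue II → agency. The contractor must prevail on every issue; overall, the agency prevails.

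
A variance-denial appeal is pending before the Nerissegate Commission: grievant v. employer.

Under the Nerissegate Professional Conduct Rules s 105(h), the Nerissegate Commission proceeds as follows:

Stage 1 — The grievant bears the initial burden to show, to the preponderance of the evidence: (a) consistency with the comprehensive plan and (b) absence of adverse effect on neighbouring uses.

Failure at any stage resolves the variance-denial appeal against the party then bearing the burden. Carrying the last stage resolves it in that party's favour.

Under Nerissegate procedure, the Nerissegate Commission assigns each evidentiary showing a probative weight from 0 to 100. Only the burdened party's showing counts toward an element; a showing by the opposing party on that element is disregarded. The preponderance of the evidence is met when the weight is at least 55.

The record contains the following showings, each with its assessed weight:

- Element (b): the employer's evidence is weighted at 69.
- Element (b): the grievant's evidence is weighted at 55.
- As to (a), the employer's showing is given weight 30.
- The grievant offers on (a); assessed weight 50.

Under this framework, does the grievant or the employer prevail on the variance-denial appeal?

At Stage 1 the grievant must meet the preponderance of the evidence (weight is at least 55): on (a) the weight is 50 (the employer's 30 is given no effect), which does not reach 55, so (a) does not meet the standard; on (b) the weight is 55 (the employer's 69 is given no effect), which does reach 55, so (b) meets the standard.
  Not every element is met, so the grievant fails to carry Stage 1.
The employer prevails.

employer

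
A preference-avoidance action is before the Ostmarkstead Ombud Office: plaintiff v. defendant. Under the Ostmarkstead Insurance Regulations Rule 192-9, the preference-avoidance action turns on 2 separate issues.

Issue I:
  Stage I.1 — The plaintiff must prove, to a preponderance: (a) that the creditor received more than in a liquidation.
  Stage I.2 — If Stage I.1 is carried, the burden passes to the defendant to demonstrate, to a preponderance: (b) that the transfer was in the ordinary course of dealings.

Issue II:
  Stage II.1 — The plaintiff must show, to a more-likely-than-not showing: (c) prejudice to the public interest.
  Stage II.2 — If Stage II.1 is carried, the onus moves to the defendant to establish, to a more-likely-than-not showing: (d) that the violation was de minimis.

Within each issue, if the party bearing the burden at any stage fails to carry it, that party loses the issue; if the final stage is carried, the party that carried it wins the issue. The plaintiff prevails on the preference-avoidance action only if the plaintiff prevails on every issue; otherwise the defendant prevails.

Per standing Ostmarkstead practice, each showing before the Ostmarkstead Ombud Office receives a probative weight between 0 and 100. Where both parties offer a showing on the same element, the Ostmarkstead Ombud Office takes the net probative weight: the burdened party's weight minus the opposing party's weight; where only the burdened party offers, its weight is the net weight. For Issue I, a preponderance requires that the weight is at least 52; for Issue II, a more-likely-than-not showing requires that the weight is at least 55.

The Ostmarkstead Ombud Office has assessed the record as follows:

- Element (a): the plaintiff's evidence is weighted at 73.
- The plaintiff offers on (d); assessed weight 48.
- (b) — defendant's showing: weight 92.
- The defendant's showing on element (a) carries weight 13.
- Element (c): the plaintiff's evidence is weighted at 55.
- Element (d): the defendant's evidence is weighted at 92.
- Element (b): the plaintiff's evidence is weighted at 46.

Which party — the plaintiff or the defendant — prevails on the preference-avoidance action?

plaintiff

— Issue I —
Stage I.1 (plaintiff, a preponderance, weight is at least 52): (a) net 73−13=60 ≥ 52 — meets.
  All elements met. The burden passes to the defendant.
Stage I.2 (defendant, a preponderance, weight is at least 52): (b) net 92−46=46 < 52 — fails.
  Stage I.2 not carried; the defendant fails its burden.
The analysis ends at Stage I.2; the plaintiff prevails on this issue.
— Issue II —
Stage II.1 — burden on plaintiff; standard: a more-likely-than-not showing (weight is at least 55).
    (c): 55 ≥ 55 [met]
  Stage II.1 is satisfied; the onus moves to the defendant.
Stage II.2 — burden on defendant; standard: a more-likely-than-not showing (weight is at least 55).
    (d): 92 − 48 = 44 < 55 [not met]
  Not every element is met, so the defendant fails to carry Stage II.2.
So the plaintiff prevails on this issue.
Per-issue: Issue I → plaintiff; Issue II → plaintiff. The plaintiff must prevail on every issue; overall, the plaintiff prevails.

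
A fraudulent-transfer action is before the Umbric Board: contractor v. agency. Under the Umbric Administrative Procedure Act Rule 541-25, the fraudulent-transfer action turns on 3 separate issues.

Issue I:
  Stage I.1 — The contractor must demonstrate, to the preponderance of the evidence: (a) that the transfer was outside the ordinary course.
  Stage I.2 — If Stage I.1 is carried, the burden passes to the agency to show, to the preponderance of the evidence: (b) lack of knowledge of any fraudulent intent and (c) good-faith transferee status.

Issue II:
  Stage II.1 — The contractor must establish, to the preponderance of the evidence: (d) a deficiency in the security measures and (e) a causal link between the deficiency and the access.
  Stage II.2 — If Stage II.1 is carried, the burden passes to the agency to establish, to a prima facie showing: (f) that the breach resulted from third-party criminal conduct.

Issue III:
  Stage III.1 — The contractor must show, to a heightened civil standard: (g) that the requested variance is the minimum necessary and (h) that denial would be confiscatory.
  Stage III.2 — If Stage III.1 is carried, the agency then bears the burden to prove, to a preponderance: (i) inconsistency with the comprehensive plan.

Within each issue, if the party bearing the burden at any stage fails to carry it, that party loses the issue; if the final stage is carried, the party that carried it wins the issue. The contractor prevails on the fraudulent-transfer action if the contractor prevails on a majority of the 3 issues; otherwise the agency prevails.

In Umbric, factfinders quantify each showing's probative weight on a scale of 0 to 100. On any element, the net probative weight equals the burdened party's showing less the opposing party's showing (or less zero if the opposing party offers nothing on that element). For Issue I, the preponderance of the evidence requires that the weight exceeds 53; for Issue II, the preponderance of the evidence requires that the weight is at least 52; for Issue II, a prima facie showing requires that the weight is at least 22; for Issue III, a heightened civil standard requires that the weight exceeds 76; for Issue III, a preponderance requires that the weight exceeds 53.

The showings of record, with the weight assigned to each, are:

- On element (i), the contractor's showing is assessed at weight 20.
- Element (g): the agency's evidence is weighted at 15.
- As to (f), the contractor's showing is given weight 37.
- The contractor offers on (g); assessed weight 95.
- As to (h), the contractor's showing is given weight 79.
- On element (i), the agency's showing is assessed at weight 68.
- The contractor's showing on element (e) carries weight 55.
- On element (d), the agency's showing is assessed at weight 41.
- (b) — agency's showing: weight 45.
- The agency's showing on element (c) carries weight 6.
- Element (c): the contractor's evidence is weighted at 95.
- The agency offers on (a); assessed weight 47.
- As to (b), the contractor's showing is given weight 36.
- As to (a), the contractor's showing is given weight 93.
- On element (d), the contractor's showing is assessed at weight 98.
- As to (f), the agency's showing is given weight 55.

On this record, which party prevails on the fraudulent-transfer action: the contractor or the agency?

contractor

— Issue I —
At Stage I.1 the contractor must meet the preponderance of the evidence (weight exceeds 53): on (a) the weight is 93 less the opposing 47 gives net 46, ≤ 53, so (a) does not meet the standard.
  Not every element is met, so the contractor fails to carry Stage I.1.
So the agency prevails on this issue.
— Issue II —
Stage II.1 — burden on contractor; standard: the preponderance of the evidence (weight is at least 52).
    (d): 98 − 41 = 57 ≥ 52 [met]
    (e): 55 ≥ 52 [met]
  Stage II.1 is satisfied; the onus moves to the agency.
Stage II.2 — burden on agency; standard: a prima facie showing (weight is at least 22).
    (f): 55 − 37 = 18 < 22 [not met]
  The agency does not carry Stage II.2.
The analysis ends at Stage II.2; the contractor prevails on this issue.
— Issue III —
Stage III.1 — burden on contractor; standard: a heightened civil standard (weight exceeds 76).
    (g): 95 − 15 = 80 > 76 [met]
    (h): 79 > 76 [met]
  The contractor carries Stage III.1; the agency now bears the burden.
Stage III.2 — burden on agency; standard: a preponderance (weight exceeds 53).
    (i): 68 − 20 = 48 ≤ 53 [not met]
  Stage III.2 not carried; the agency fails its burden.
So the contractor prevails on this issue.
Per-issue: Issue I → agency; Issue II → contractor; Issue III → contractor. The contractor must prevail on a majority of issues; overall, the contractor prevails.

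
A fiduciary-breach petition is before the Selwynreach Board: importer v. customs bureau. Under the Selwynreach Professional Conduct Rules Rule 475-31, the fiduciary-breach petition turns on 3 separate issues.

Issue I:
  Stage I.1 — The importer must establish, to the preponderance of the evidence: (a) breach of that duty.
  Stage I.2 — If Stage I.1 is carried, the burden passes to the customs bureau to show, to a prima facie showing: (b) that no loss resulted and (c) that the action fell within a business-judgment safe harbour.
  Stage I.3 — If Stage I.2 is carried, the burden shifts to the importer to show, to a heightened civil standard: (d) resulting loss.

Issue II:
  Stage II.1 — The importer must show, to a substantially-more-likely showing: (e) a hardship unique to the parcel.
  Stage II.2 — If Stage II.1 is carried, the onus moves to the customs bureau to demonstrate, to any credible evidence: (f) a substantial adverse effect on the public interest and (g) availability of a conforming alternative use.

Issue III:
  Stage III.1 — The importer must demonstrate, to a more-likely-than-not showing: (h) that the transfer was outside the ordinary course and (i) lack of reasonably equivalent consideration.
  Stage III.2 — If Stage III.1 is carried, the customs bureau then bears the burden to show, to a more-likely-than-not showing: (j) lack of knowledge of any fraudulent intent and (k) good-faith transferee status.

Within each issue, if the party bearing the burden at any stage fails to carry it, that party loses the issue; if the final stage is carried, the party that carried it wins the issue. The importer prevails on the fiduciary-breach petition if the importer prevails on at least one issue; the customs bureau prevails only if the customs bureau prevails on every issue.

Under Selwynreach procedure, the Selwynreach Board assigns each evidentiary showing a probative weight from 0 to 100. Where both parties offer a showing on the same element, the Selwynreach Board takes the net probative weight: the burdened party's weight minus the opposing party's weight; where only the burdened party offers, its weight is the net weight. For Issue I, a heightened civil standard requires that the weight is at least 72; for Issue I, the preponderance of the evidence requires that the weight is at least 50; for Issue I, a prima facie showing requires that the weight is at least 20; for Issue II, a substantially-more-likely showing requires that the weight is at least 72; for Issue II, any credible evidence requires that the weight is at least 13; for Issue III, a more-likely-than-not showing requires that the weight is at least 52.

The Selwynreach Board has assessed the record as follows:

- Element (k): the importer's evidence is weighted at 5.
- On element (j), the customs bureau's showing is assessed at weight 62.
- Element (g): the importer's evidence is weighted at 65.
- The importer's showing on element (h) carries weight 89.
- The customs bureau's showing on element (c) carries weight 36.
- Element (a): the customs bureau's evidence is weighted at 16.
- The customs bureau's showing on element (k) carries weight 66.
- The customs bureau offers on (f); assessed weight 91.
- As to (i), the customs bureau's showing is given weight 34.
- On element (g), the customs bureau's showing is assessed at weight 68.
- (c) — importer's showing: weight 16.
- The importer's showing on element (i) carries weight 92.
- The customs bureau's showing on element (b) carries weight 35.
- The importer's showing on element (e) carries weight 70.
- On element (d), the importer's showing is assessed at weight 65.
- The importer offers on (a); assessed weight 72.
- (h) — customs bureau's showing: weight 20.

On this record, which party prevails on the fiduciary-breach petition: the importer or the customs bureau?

— Issue I —
Stage I.1 (importer, the preponderance of the evidence, weight is at least 50): (a) net 72−16=56 ≥ 50 — meets.
  Stage I.1 carried; the burden shifts to the customs bureau.
Stage I.2 (customs bureau, a prima facie showing, weight is at least 20): (b) 35 ≥ 20 — meets; (c) net 36−16=20 ≥ 20 — meets.
  Stage I.2 carried; the burden shifts to the importer.
Stage I.3 (importer, a heightened civil standard, weight is at least 72): (d) 65 < 72 — fails.
  The importer does not carry Stage I.3.
So the customs bureau prevails on this issue.
— Issue II —
Stage II.1 — burden on importer; standard: a substantially-more-likely showing (weight is at least 72).
    (e): 70 < 72 [not met]
  The importer does not carry Stage II.1.
The customs bureau prevails on this issue.
— Issue III —
Stage III.1 — burden on importer; standard: a more-likely-than-not showing (weight is at least 52).
    (h): 89 − 20 = 69 ≥ 52 [met]
    (i): 92 − 34 = 58 ≥ 52 [met]
  Stage III.1 is satisfied; the onus moves to the customs bureau.
Stage III.2 — burden on customs bureau; standard: a more-likely-than-not showing (weight is at least 52).
    (j): 62 ≥ 52 [met]
    (k): 66 − 5 = 61 ≥ 52 [met]
  The customs bureau carries the last stage.
With every stage satisfied, the customs bureau prevails on this issue.
Per-issue: Issue I → customs bureau; Issue II → customs bureau; Issue III → customs bureau. The importer must prevail on at least one issue; overall, the customs bureau prevails.

customs bureau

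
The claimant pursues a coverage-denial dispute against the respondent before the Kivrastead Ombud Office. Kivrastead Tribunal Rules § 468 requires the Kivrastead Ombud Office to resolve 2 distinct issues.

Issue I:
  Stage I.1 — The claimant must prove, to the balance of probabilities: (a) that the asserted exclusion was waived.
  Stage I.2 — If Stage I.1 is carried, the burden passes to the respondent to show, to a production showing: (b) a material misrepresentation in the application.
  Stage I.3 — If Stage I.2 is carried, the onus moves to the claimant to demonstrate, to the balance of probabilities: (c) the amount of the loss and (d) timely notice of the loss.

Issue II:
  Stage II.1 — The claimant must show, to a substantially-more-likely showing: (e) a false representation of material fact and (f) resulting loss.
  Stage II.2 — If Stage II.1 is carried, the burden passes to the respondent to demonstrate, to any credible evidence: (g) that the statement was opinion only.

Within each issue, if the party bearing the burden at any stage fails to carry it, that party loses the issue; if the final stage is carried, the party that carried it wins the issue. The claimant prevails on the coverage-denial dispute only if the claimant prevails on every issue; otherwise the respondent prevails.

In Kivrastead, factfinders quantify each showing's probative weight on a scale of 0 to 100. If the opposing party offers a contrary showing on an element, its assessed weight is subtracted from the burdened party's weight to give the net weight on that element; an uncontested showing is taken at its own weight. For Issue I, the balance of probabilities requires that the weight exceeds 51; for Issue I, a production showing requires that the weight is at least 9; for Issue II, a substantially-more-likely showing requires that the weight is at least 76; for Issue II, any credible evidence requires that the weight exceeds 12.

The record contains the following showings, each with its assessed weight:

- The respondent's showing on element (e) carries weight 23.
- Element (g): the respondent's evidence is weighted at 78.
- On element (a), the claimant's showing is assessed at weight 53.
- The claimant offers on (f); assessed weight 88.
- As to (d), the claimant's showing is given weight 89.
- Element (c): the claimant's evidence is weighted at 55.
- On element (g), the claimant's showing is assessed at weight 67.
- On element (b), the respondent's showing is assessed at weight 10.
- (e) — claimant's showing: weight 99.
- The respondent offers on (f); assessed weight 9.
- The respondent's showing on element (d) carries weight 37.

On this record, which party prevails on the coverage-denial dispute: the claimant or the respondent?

claimant

— Issue I —
Stage I.1 (claimant, the balance of probabilities, weight exceeds 51): (a) 53 > 51 — meets.
  The claimant carries Stage I.1; the respondent now bears the burden.
Stage I.2 (respondent, a production showing, weight is at least 9): (b) 10 ≥ 9 — meets.
  Stage I.2 carried; the burden shifts to the claimant.
Stage I.3 (claimant, the balance of probabilities, weight exceeds 51): (c) 55 > 51 — meets; (d) net 89−37=52 > 51 — meets.
  All elements met at the final stage.
All stages carried — the claimant prevails on this issue.
— Issue II —
Stage II.1 (claimant, a substantially-more-likely showing, weight is at least 76): (e) net 99−23=76 ≥ 76 — meets; (f) net 88−9=79 ≥ 76 — meets.
  The claimant carries Stage II.1; the respondent now bears the burden.
Stage II.2 (respondent, any credible evidence, weight exceeds 12): (g) net 78−67=11 ≤ 12 — fails.
  Not every element is met, so the respondent fails to carry Stage II.2.
The analysis ends at Stage II.2; the claimant prevails on this issue.
Per-issue: Issue I → claimant; Issue II → claimant. The claimant must prevail on every issue; overall, the claimant prevails.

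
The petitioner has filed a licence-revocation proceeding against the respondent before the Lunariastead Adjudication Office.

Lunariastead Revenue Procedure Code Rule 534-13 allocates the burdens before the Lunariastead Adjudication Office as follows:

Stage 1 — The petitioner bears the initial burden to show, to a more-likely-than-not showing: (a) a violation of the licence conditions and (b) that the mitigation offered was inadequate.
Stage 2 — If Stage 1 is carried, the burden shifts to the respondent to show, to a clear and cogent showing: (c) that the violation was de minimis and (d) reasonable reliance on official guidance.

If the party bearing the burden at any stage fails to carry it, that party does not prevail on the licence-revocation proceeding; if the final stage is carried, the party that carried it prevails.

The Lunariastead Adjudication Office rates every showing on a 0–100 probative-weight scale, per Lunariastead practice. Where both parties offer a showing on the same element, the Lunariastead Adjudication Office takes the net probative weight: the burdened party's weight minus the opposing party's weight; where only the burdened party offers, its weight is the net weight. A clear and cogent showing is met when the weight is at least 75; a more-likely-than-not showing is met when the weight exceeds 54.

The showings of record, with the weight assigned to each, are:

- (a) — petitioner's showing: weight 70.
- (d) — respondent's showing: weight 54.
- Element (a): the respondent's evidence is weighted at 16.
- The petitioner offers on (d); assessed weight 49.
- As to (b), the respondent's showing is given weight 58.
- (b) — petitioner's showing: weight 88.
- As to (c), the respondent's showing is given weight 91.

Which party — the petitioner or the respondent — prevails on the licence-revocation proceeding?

Stage 1 (petitioner, a more-likely-than-not showing, weight exceeds 54): (a) net 70−16=54 ≤ 54 — fails; (b) net 88−58=30 ≤ 54 — fails.
  The petitioner does not carry Stage 1.
So the respondent prevails.

respondent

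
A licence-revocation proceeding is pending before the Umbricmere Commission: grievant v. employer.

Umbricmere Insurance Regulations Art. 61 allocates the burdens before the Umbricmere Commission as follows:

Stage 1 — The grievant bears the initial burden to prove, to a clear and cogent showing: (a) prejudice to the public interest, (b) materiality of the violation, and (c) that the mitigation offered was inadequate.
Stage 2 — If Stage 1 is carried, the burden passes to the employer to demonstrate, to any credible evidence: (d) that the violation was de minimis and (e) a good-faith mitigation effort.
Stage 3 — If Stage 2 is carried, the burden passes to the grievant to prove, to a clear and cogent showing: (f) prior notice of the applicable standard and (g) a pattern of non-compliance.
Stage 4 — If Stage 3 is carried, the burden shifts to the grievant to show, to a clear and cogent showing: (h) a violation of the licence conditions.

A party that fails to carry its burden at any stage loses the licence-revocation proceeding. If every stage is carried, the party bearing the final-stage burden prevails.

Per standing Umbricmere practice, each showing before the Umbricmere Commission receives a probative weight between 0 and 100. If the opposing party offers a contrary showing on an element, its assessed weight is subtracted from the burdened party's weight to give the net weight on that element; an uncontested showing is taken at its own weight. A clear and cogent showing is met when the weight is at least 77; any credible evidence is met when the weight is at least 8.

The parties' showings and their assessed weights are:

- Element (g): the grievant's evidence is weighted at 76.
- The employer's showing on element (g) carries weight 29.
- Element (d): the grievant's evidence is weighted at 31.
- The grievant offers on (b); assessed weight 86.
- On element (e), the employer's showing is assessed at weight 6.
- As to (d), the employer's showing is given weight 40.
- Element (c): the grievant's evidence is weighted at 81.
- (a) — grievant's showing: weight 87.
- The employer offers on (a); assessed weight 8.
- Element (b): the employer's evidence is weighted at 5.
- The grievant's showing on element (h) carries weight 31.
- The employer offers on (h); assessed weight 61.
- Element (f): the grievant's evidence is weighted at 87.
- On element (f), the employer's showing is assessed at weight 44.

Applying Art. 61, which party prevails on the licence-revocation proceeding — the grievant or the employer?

grievant

Stage 1 (grievant, a clear and cogent showing, weight is at least 77): (a) net 87−8=79 ≥ 77 — meets; (b) net 86−5=81 ≥ 77 — meets; (c) 81 ≥ 77 — meets.
  Stage 1 is satisfied; the onus moves to the employer.
Stage 2 (employer, any credible evidence, weight is at least 8): (d) net 40−31=9 ≥ 8 — meets; (e) 6 < 8 — fails.
  Not every element is met, so the employer fails to carry Stage 2.
The grievant prevails.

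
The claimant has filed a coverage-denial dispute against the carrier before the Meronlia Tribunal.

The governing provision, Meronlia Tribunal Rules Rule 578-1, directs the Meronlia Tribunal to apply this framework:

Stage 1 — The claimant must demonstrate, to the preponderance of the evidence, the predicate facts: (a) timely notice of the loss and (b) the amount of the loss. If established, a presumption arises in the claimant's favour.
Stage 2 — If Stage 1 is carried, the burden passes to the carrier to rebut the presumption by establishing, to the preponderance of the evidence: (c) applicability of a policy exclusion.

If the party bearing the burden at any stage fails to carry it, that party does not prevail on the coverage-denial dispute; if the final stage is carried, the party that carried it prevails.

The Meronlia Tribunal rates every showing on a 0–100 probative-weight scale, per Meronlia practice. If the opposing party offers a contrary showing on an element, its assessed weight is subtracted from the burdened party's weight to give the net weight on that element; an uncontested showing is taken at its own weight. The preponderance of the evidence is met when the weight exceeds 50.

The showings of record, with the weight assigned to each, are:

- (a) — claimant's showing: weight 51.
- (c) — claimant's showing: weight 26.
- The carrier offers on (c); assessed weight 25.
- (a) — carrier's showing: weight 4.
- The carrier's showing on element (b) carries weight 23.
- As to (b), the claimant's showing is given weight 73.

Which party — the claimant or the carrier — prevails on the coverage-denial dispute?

At Stage 1 the claimant must meet the preponderance of the evidence (weight exceeds 50): on (a) the weight is 51 less the opposing 4 gives net 47, which does not exceed 50, so (a) does not meet the standard; on (b) the weight is 73 less the opposing 23 gives net 50, ≤ 50, so (b) does not meet the standard.
  The claimant does not carry Stage 1.
So the carrier prevails.

carrier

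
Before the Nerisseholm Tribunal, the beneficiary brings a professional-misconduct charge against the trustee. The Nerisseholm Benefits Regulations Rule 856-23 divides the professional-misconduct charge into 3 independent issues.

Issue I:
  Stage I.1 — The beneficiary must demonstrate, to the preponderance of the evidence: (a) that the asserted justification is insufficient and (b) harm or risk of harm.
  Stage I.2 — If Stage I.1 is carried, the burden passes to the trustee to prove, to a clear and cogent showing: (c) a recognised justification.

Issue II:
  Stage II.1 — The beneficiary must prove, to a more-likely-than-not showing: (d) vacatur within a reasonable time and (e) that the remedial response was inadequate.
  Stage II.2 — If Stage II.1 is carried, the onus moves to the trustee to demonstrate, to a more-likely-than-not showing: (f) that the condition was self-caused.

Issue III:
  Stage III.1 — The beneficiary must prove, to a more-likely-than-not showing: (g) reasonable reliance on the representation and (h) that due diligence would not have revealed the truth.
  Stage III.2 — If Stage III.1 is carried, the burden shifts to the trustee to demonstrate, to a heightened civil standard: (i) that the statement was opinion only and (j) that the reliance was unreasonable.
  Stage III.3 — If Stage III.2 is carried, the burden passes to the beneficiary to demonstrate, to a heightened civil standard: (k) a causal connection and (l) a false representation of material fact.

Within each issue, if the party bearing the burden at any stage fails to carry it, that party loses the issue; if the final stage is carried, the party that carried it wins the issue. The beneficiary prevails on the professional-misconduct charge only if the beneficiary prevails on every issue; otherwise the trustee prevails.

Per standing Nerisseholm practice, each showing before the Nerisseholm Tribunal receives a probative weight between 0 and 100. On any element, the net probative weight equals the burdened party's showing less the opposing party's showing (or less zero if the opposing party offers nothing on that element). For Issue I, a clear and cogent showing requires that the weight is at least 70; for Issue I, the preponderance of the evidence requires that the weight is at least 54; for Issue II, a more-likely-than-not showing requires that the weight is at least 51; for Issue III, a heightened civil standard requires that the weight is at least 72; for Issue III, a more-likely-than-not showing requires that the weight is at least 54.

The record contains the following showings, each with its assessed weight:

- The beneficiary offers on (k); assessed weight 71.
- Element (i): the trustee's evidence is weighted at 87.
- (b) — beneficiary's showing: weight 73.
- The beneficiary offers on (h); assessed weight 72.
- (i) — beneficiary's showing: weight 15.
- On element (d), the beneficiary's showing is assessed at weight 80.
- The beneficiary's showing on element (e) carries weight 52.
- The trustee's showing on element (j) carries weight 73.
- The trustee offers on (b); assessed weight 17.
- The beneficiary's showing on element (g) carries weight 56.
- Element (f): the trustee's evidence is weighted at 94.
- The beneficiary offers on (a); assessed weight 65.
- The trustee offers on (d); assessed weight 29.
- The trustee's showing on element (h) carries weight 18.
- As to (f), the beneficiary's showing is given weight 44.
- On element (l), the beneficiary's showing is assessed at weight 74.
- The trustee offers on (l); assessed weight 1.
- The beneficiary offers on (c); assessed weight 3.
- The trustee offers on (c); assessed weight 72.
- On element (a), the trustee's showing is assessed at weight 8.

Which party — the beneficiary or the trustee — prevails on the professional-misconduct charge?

trustee

— Issue I —
Stage I.1 — burden on beneficiary; standard: the preponderance of the evidence (weight is at least 54).
    (a): 65 − 8 = 57 ≥ 54 [met]
    (b): 73 − 17 = 56 ≥ 54 [met]
  The beneficiary carries Stage I.1; the trustee now bears the burden.
Stage I.2 — burden on trustee; standard: a clear and cogent showing (weight is at least 70).
    (c): 72 − 3 = 69 < 70 [not met]
  Not every element is met, so the trustee fails to carry Stage I.2.
The analysis ends at Stage I.2; the beneficiary prevails on this issue.
— Issue II —
Stage II.1 (beneficiary, a more-likely-than-not showing, weight is at least 51): (d) net 80−29=51 ≥ 51 — meets; (e) 52 ≥ 51 — meets.
  Stage II.1 carried; the burden shifts to the trustee.
Stage II.2 (trustee, a more-likely-than-not showing, weight is at least 51): (f) net 94−44=50 < 51 — fails.
  Not every element is met, so the trustee fails to carry Stage II.2.
The beneficiary prevails on this issue.
— Issue III —
Stage III.1 — burden on beneficiary; standard: a more-likely-than-not showing (weight is at least 54).
    (g): 56 ≥ 54 [met]
    (h): 72 − 18 = 54 ≥ 54 [met]
  Stage III.1 is satisfied; the onus moves to the trustee.
Stage III.2 — burden on trustee; standard: a heightened civil standard (weight is at least 72).
    (i): 87 − 15 = 72 ≥ 72 [met]
    (j): 73 ≥ 72 [met]
  Stage III.2 is satisfied; the onus moves to the beneficiary.
Stage III.3 — burden on beneficiary; standard: a heightened civil standard (weight is at least 72).
    (k): 71 < 72 [not met]
    (l): 74 − 1 = 73 ≥ 72 [met]
  Not every element is met, so the beneficiary fails to carry Stage III.3.
So the trustee prevails on this issue.
Per-issue: Issue I → beneficiary; Issue II → beneficiary; Issue III → trustee. The beneficiary must prevail on every issue; overall, the trustee prevails.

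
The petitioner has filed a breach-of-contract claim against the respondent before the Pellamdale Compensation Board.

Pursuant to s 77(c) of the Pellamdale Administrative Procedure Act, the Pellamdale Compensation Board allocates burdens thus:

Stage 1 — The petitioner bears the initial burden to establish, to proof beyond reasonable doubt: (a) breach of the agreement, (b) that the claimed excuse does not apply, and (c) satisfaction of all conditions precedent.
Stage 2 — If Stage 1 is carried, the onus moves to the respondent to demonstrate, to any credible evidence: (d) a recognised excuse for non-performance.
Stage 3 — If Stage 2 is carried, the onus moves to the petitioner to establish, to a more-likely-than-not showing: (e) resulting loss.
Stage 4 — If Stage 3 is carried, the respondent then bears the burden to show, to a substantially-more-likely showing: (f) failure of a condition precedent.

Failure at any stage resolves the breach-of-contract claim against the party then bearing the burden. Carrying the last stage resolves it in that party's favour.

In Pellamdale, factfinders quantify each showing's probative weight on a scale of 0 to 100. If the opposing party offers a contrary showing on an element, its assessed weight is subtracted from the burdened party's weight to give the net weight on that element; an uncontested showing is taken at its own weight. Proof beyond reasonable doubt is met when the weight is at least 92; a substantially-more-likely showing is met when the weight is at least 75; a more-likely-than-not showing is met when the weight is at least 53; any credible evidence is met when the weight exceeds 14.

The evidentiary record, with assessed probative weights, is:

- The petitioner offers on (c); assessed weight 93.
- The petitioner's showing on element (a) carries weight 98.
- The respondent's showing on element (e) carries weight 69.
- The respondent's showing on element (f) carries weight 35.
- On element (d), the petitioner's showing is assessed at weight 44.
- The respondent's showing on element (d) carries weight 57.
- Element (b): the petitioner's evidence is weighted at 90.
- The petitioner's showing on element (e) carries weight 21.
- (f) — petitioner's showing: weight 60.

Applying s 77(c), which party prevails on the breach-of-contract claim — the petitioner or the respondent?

Stage 1 — burden on petitioner; standard: proof beyond reasonable doubt (weight is at least 92).
    (a): 98 ≥ 92 [met]
    (b): 90 < 92 [not met]
    (c): 93 ≥ 92 [met]
  Not every element is met, so the petitioner fails to carry Stage 1.
The respondent prevails.

respondent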